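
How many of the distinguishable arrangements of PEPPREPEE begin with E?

280

Fix E in the first position and arrange the remaining 8 letters.
Those 8 letters have E appearing 3 times and P appearing 4 times, giving (8)!/(4!·3!) = 280.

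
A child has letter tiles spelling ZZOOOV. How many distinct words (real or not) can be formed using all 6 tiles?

60

Letter multiplicities in ZZOOOV: O×3, V×1, Z×2.
So there are 6! / (3!·2!) = 60 distinguishable arrangements.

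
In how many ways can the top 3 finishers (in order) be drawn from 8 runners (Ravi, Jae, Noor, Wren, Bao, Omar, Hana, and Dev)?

This is an ordered selection of 3 from 8: P(8,3).
That gives 8 × 7 × 6 = 336.

336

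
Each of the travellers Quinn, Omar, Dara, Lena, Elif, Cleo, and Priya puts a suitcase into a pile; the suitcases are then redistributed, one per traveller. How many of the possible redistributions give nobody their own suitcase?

Let Aᵢ be the assignments in which traveller i gets their own suitcase. We want the size of the complement of A₁∪…∪A_7.
By inclusion–exclusion this is Σ_{j=0}^{7} (−1)^j C(7,j)·(7−j)!.
Computing: 5040 − 5040 + 2520 − 840 + 210 − 42 + 7 − 1 = 1854.

1854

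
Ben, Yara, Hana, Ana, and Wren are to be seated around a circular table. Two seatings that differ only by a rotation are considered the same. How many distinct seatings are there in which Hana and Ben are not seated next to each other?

12

Without the restriction there are (4)! = 24 seatings.
Those with Hana next to Ben: fuse the pair into one unit and seat 4 units around a circle — 2·(3)! = 12.
Subtracting, 24 − 12 = 12.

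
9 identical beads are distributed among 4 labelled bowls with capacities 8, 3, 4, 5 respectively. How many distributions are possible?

109

Ignoring the caps, the number of non-negative solutions to x_1+…+x_4 = 9 is C(12,3) = 220.
Subtract solutions that violate a single cap (substitute x_i' = x_i − (cap_i+1)): x_1 ≥ 9 gives C(3,3) = 1; x_2 ≥ 4 gives C(8,3) = 56; x_3 ≥ 5 gives C(7,3) = 35; x_4 ≥ 6 gives C(6,3) = 20. Together 112.
Add back pairs where two caps are both exceeded: 0 + 0 + 0 + 1 + 0 + 0 = 1.
By inclusion–exclusion the count is 220 − 112 + 1 = 109.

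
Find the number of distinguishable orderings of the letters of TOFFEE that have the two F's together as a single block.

60

Treat the 2 copies of F as a single block. The multiset to arrange is then {FF, E, E, O, T}, 5 items in all.
That gives (5)!/(2!) = 60 arrangements.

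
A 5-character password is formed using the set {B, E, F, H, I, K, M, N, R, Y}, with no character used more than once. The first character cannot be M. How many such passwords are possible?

The first character has 10−1 = 9 choices (anything except M).
The remaining 4 characters are filled from the other 9 symbols without repetition: 9 × 8 × 7 × 6 = 3024.
Total: 9 × 3024 = 27216.

27216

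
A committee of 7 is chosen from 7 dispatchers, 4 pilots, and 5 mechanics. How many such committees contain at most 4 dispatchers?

10620

Split by how many dispatchers are chosen (0 through 4).
Sum: C(7,0)·C(9,7) + C(7,1)·C(9,6) + C(7,2)·C(9,5) + C(7,3)·C(9,4) + C(7,4)·C(9,3) = 36 + 588 + 2646 + 4410 + 2940 = 10620.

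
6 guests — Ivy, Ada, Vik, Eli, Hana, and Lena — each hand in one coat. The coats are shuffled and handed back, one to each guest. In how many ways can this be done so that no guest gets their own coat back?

265

Count assignments avoiding every fixed point. For any j of the 6 guests fixed to their own coat, the other 6−j can be arranged in (6−j)! ways.
By inclusion–exclusion this is Σ_{j=0}^{6} (−1)^j C(6,j)·(6−j)!.
Computing: 720 − 720 + 360 − 120 + 30 − 6 + 1 = 265.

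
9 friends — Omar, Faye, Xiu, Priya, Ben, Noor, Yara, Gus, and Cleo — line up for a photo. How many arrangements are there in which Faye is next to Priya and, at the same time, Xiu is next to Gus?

20160

Treat {Faye,Priya} as one block (2 orders) and {Xiu,Gus} as another (2 orders).
That leaves 7 units to arrange: 2 × 2 × 7! = 4 × 5040 = 20160.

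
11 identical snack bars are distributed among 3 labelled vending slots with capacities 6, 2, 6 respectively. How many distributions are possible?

9

Ignoring the caps, the number of non-negative solutions to x_1+…+x_3 = 11 is C(13,2) = 78.
Subtract solutions that violate a single cap (substitute x_i' = x_i − (cap_i+1)): x_1 ≥ 7 gives C(6,2) = 15; x_2 ≥ 3 gives C(10,2) = 45; x_3 ≥ 7 gives C(6,2) = 15. Together 75.
Add back pairs where two caps are both exceeded: 3 + 0 + 3 = 6.
By inclusion–exclusion the count is 78 − 75 + 6 = 9.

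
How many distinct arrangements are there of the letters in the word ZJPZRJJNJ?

ZJPZRJJNJ has 9 letters with J appearing 4 times and Z appearing twice.
So there are 9! / (4!·2!) = 7560 distinguishable arrangements.

7560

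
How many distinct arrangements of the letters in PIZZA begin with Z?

24

With the first slot taken by Z, it remains to arrange the other 4 letters (PIZA).
Those 4 letters are all distinct, giving (4)! = 24.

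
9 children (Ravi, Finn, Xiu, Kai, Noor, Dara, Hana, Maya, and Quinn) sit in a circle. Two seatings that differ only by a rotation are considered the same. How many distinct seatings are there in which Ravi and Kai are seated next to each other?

Treat {Ravi, Kai} as one unit (2 internal orders) and seat the resulting 8 units around the table: (7)! circular arrangements.
So 2 × (7)! = 2 × 5040 = 10080.

10080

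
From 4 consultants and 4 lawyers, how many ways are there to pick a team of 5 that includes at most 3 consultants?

Split by how many consultants are chosen (0 through 3).
Sum: C(4,0)·C(4,5) + C(4,1)·C(4,4) + C(4,2)·C(4,3) + C(4,3)·C(4,2) = 0 + 4 + 24 + 24 = 52.

52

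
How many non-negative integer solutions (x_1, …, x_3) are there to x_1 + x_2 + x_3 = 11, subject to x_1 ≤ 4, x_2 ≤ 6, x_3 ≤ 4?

10

Without the upper bounds there are C(13,2) = 78 ways to split 11 among 3 variables.
Subtract solutions that violate a single cap (substitute x_i' = x_i − (cap_i+1)): x_1 ≥ 5 gives C(8,2) = 28; x_2 ≥ 7 gives C(6,2) = 15; x_3 ≥ 5 gives C(8,2) = 28. Together 71.
Add back pairs where two caps are both exceeded: 0 + 3 + 0 = 3.
By inclusion–exclusion the count is 78 − 71 + 3 = 10.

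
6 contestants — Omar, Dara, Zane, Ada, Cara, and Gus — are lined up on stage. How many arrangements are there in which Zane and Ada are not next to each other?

480

There are 6! = 720 arrangements in all. If Zane and Ada are adjacent, merging them into one block gives 2·(5)! = 240 arrangements.
So 720 − 240 = 480 arrangements keep them apart.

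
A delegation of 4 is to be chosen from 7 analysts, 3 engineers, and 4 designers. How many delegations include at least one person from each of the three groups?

Total 4-person selections from all 14: C(14,4) = 1001.
Subtract selections that omit an entire group: no analysts → C(7,4) = 35; no engineers → C(11,4) = 330; no designers → C(10,4) = 210.
Add back selections omitting two groups (i.e. drawn from a single group): C(7,4) + C(3,4) + C(4,4) = 36.
By inclusion–exclusion: 1001 − 575 + 36 = 462.

462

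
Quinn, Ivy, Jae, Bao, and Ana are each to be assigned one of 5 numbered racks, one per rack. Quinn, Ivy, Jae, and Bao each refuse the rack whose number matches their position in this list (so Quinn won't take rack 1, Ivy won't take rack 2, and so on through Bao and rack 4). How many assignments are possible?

Let Aᵢ (for 1 ≤ i ≤ 4) be the placements that put person i in their forbidden rack. Any j of these fix j positions, leaving (5−j)! ways to fill the rest, and there are C(4,j) ways to pick which j.
By inclusion–exclusion, the number of valid placements is Σ_{j=0}^{4} (−1)^j C(4,j)·(5−j)!.
Computing: 120 − 96 + 36 − 8 + 1 = 53.

53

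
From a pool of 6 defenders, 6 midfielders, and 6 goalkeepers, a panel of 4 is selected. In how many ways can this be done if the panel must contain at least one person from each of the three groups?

Unrestricted: C(18,4) = 3060 ways to pick any 4 of the 18.
Selections missing a whole group: no defenders → C(12,4) = 495; no midfielders → C(12,4) = 495; no goalkeepers → C(12,4) = 495.
Add back selections omitting two groups (i.e. drawn from a single group): C(6,4) + C(6,4) + C(6,4) = 45.
By inclusion–exclusion: 3060 − 1485 + 45 = 1620.

1620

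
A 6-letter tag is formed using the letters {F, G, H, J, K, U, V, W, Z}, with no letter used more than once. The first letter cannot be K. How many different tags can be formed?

The first letter has 9−1 = 8 choices (anything except K).
The remaining 5 letters are filled from the other 8 symbols without repetition: 8 × 7 × 6 × 5 × 4 = 6720.
Total: 8 × 6720 = 53760.

53760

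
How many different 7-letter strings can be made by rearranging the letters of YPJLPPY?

Letter multiplicities in YPJLPPY: J×1, L×1, P×3, Y×2.
So there are 7! / (3!·2!) = 420 distinguishable arrangements.

420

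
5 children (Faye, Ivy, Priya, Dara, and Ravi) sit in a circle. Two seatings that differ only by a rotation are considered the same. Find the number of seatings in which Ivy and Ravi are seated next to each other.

Glue Ivy and Ravi into a block (2 internal orders). Seating 4 units around a circle gives (3)! arrangements.
So 2 × (3)! = 2 × 6 = 12.

12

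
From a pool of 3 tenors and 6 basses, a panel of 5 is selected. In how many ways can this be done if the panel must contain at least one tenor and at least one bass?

120

With no constraint there are C(9,5) = 126 possible selections.
Subtract selections that omit an entire group: no tenors → C(6,5) = 6; no basses → C(3,5) = 0.
Both groups omitted at once is impossible, so 126 − 6 = 120.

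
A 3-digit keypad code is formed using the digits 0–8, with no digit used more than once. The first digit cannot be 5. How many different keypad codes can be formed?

The first digit has 9−1 = 8 choices (anything except 5).
The remaining 2 digits are filled from the other 8 symbols without repetition: 8 × 7 = 56.
Total: 8 × 56 = 448.

448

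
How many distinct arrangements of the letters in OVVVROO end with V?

60

With the last slot taken by V, it remains to arrange the other 6 letters (OVVROO).
Those 6 letters have O appearing 3 times and V appearing twice, giving (6)!/(3!·2!) = 60.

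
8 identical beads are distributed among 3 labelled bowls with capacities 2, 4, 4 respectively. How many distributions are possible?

Without the upper bounds there are C(10,2) = 45 ways to split 8 among 3 bowls.
Subtract solutions that violate a single cap (substitute x_i' = x_i − (cap_i+1)): x_1 ≥ 3 gives C(7,2) = 21; x_2 ≥ 5 gives C(5,2) = 10; x_3 ≥ 5 gives C(5,2) = 10. Together 41.
Add back pairs where two caps are both exceeded: 1 + 1 + 0 = 2.
By inclusion–exclusion the count is 45 − 41 + 2 = 6.

6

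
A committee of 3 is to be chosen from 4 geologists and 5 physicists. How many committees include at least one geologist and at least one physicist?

70

Total 3-person selections from all 9: C(9,3) = 84.
Selections missing a whole group: no geologists → C(5,3) = 10; no physicists → C(4,3) = 4.
Both groups omitted at once is impossible, so 84 − 14 = 70.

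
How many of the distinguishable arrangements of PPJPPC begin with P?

20

Fix P in the first position and arrange the remaining 5 letters.
Those 5 letters have P appearing 3 times, giving (5)!/(3!) = 20.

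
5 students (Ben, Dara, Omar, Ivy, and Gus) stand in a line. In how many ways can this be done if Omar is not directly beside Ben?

72

Of the 5! = 120 arrangements, those with Omar and Ben adjacent number 2 × 4! = 48 (treat the pair as a block with 2 internal orders).
So 120 − 48 = 72 arrangements keep them apart.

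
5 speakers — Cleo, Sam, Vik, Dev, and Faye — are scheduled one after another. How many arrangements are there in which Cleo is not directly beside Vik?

There are 5! = 120 arrangements in all. If Cleo and Vik are adjacent, merging them into one block gives 2·(4)! = 48 arrangements.
So 120 − 48 = 72 arrangements keep them apart.

72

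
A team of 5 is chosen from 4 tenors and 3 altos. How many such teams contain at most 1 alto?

3

Split by how many altos are chosen (0 through 1).
Sum: C(3,0)·C(4,5) + C(3,1)·C(4,4) = 0 + 3 = 3.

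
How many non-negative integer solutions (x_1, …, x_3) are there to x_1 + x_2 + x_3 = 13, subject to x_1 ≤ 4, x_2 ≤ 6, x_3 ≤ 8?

20

Without the upper bounds there are C(15,2) = 105 ways to split 13 among 3 variables.
Subtract solutions that violate a single cap (substitute x_i' = x_i − (cap_i+1)): x_1 ≥ 5 gives C(10,2) = 45; x_2 ≥ 7 gives C(8,2) = 28; x_3 ≥ 9 gives C(6,2) = 15. Together 88.
Add back pairs where two caps are both exceeded: 3 + 0 + 0 = 3.
By inclusion–exclusion the count is 105 − 88 + 3 = 20.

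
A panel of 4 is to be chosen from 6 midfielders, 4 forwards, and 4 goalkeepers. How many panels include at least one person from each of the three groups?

Unrestricted: C(14,4) = 1001 ways to pick any 4 of the 14.
Selections missing a whole group: no midfielders → C(8,4) = 70; no forwards → C(10,4) = 210; no goalkeepers → C(10,4) = 210.
Add back selections omitting two groups (i.e. drawn from a single group): C(6,4) + C(4,4) + C(4,4) = 17.
By inclusion–exclusion: 1001 − 490 + 17 = 528.

528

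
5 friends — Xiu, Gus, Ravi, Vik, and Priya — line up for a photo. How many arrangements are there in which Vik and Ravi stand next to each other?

Glue Vik and Ravi into one block (2 internal orders), leaving 4 units to arrange in a row.
That gives 2 × 4! = 2 × 24 = 48.

48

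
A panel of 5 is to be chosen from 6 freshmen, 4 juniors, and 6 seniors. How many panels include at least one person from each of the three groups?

3084

Total 5-person selections from all 16: C(16,5) = 4368.
Subtract selections that omit an entire group: no freshmen → C(10,5) = 252; no juniors → C(12,5) = 792; no seniors → C(10,5) = 252.
Add back selections omitting two groups (i.e. drawn from a single group): C(6,5) + C(4,5) + C(6,5) = 12.
By inclusion–exclusion: 4368 − 1296 + 12 = 3084.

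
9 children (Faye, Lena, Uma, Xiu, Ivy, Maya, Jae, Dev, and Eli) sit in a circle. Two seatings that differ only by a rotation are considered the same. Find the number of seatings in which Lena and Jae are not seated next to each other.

Without the restriction there are (8)! = 40320 seatings.
Those with Lena next to Jae: fuse the pair into one unit and seat 8 units around a circle — 2·(7)! = 10080.
Subtracting, 40320 − 10080 = 30240.

30240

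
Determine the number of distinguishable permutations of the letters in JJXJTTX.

Letter multiplicities in JJXJTTX: J×3, T×2, X×2.
Dividing 7! = 5040 by 3!·2!·2! = 24 for the repeated letters gives 210.

210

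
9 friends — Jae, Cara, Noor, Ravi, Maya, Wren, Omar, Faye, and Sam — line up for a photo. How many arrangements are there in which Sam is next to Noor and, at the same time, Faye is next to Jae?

20160

Treat {Sam,Noor} as one block (2 orders) and {Faye,Jae} as another (2 orders).
That leaves 7 units to arrange: 2 × 2 × 7! = 4 × 5040 = 20160.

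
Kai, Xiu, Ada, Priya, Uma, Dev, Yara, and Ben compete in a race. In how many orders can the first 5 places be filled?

6720

There are 8 choices for 1st place, 7 for 2nd, and so on down to 4 for position 5.
That gives 8 × 7 × 6 × 5 × 4 = 6720.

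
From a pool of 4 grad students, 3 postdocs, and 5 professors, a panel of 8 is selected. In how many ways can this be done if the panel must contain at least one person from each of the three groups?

485

Total 8-person selections from all 12: C(12,8) = 495.
Selections missing a whole group: no grad students → C(8,8) = 1; no postdocs → C(9,8) = 9; no professors → C(7,8) = 0.
Add back selections omitting two groups (i.e. drawn from a single group): C(4,8) + C(3,8) + C(5,8) = 0.
By inclusion–exclusion: 495 − 10 + 0 = 485.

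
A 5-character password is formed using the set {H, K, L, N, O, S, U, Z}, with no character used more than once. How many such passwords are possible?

6720

Choose and order 5 of the 8 symbols: the first character has 8 options, the next 7, and so on down to 4.
That product is 8 × 7 × 6 × 5 × 4 = 6720.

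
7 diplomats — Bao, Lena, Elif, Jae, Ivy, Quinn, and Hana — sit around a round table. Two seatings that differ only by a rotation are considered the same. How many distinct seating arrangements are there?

720

Seat Bao anywhere (absorbing the rotational symmetry), then permute the other 6: (6)! = 720.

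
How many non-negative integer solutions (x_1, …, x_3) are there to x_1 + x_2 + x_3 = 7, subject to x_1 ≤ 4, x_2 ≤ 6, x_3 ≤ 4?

By stars and bars, unrestricted non-negative solutions to x_1+…+x_3 = 7 number C(7+2,2) = 36.
Subtract solutions that violate a single cap (substitute x_i' = x_i − (cap_i+1)): x_1 ≥ 5 gives C(4,2) = 6; x_2 ≥ 7 gives C(2,2) = 1; x_3 ≥ 5 gives C(4,2) = 6. Together 13.
No two caps can be exceeded simultaneously, so the pair terms are all 0.
By inclusion–exclusion the count is 36 − 13 + 0 = 23.

23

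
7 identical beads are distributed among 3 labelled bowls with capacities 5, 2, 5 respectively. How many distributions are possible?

15

By stars and bars, unrestricted non-negative solutions to x_1+…+x_3 = 7 number C(7+2,2) = 36.
Subtract solutions that violate a single cap (substitute x_i' = x_i − (cap_i+1)): x_1 ≥ 6 gives C(3,2) = 3; x_2 ≥ 3 gives C(6,2) = 15; x_3 ≥ 6 gives C(3,2) = 3. Together 21.
No two caps can be exceeded simultaneously, so the pair terms are all 0.
By inclusion–exclusion the count is 36 − 21 + 0 = 15.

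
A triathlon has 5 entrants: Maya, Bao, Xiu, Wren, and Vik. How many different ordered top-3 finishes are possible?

60

This is an ordered selection of 3 from 5: P(5,3).
That gives 5 × 4 × 3 = 60.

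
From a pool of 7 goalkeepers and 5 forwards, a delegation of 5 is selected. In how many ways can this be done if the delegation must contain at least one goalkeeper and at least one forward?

With no constraint there are C(12,5) = 792 possible selections.
Selections missing a whole group: no goalkeepers → C(5,5) = 1; no forwards → C(7,5) = 21.
Both groups omitted at once is impossible, so 792 − 22 = 770.

770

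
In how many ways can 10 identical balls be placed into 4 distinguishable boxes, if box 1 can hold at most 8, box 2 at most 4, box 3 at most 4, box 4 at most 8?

By stars and bars, unrestricted non-negative solutions to x_1+…+x_4 = 10 number C(10+3,3) = 286.
Subtract solutions that violate a single cap (substitute x_i' = x_i − (cap_i+1)): x_1 ≥ 9 gives C(4,3) = 4; x_2 ≥ 5 gives C(8,3) = 56; x_3 ≥ 5 gives C(8,3) = 56; x_4 ≥ 9 gives C(4,3) = 4. Together 120.
Add back pairs where two caps are both exceeded: 0 + 0 + 0 + 1 + 0 + 0 = 1.
By inclusion–exclusion the count is 286 − 120 + 1 = 167.

167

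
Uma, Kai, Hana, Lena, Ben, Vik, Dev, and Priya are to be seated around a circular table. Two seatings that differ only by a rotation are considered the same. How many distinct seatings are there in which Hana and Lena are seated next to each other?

1440

Glue Hana and Lena into a block (2 internal orders). Seating 7 units around a circle gives (6)! arrangements.
So 2 × (6)! = 2 × 720 = 1440.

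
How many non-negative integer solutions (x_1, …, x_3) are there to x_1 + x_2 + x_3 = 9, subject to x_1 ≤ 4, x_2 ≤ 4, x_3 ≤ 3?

6

Without the upper bounds there are C(11,2) = 55 ways to split 9 among 3 variables.
Subtract solutions that violate a single cap (substitute x_i' = x_i − (cap_i+1)): x_1 ≥ 5 gives C(6,2) = 15; x_2 ≥ 5 gives C(6,2) = 15; x_3 ≥ 4 gives C(7,2) = 21. Together 51.
Add back pairs where two caps are both exceeded: 0 + 1 + 1 = 2.
By inclusion–exclusion the count is 55 − 51 + 2 = 6.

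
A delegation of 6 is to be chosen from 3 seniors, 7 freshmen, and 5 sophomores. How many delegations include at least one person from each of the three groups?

3850

Total 6-person selections from all 15: C(15,6) = 5005.
Selections missing a whole group: no seniors → C(12,6) = 924; no freshmen → C(8,6) = 28; no sophomores → C(10,6) = 210.
Add back selections omitting two groups (i.e. drawn from a single group): C(3,6) + C(7,6) + C(5,6) = 7.
By inclusion–exclusion: 5005 − 1162 + 7 = 3850.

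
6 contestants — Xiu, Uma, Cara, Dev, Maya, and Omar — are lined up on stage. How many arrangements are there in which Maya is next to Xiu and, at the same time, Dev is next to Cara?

96

Treat {Maya,Xiu} as one block (2 orders) and {Dev,Cara} as another (2 orders).
That leaves 4 units to arrange: 2 × 2 × 4! = 4 × 24 = 96.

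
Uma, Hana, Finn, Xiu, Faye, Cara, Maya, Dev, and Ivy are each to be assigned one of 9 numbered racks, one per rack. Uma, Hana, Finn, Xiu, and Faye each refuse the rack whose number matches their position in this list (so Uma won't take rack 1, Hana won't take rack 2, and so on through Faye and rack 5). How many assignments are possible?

Let Aᵢ (for 1 ≤ i ≤ 5) be the placements that put person i in their forbidden rack. Any j of these fix j positions, leaving (9−j)! ways to fill the rest, and there are C(5,j) ways to pick which j.
By inclusion–exclusion, the number of valid placements is Σ_{j=0}^{5} (−1)^j C(5,j)·(9−j)!.
Computing: 362880 − 201600 + 50400 − 7200 + 600 − 24 = 205056.

205056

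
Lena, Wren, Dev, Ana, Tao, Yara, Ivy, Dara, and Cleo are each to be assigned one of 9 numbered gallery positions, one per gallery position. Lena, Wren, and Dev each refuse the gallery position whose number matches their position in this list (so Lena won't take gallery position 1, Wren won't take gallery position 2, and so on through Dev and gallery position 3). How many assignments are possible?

Let Aᵢ (for i ∈ {1, 2, 3}) be the placements that put person i in their forbidden gallery position. Any j of these fix j positions, leaving (9−j)! ways to fill the rest, and there are C(3,j) ways to pick which j.
By inclusion–exclusion, the number of valid placements is Σ_{j=0}^{3} (−1)^j C(3,j)·(9−j)!.
Computing: 362880 − 120960 + 15120 − 720 = 256320.

256320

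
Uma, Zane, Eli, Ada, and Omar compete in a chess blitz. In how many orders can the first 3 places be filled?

60

There are 5 choices for 1st place, 4 for 2nd, and 3 for 3rd.
That gives 5 × 4 × 3 = 60.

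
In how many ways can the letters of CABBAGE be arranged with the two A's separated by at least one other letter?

900

Total arrangements of CABBAGE: 7!/(2!·2!) = 1260.
If the two A's are adjacent, glue them into one block, leaving 6 items to arrange: (6)!/(2!) = 360 ways.
Subtracting, 1260 − 360 = 900 arrangements keep the A's apart.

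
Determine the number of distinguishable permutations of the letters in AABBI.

30

AABBI has 5 letters with A appearing twice and B appearing twice.
The number of distinct arrangements is 5!/(2!·2!) = 120/4 = 30.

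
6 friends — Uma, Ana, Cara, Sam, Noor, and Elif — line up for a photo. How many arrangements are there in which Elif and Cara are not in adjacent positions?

480

Of the 6! = 720 arrangements, those with Elif and Cara adjacent number 2 × 5! = 240 (treat the pair as a block with 2 internal orders).
Complementary counting: 720 − 240 = 480.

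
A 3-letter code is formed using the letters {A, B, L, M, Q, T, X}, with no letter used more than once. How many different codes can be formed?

210

This is a permutation of 3 out of 7: P(7,3) = 7!/4!.
That product is 7 × 6 × 5 = 210.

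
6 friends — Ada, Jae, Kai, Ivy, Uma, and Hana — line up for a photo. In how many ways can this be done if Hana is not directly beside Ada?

There are 6! = 720 arrangements in all. If Hana and Ada are adjacent, merging them into one block gives 2·(5)! = 240 arrangements.
Complementary counting: 720 − 240 = 480.

480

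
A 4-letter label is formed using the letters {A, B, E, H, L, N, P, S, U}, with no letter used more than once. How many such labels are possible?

3024

Choose and order 4 of the 9 symbols: the first letter has 9 options, the next 8, then 7, 6.
9 × 8 × 7 × 6 = 3024.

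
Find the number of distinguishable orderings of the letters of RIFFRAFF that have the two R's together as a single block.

210

Treat the 2 copies of R as a single block. The multiset to arrange is then {RR, A, F, F, F, F, I}, 7 items in all.
That gives (7)!/(4!) = 210 arrangements.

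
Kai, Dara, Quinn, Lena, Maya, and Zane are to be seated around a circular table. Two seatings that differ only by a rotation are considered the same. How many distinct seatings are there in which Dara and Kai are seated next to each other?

48

Glue Dara and Kai into a block (2 internal orders). Seating 5 units around a circle gives (4)! arrangements.
So 2 × (4)! = 2 × 24 = 48.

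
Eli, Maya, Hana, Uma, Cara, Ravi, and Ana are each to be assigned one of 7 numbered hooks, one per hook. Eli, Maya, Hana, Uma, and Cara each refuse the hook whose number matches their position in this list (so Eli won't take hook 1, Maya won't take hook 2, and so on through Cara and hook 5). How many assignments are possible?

2428

Let Aᵢ (for 1 ≤ i ≤ 5) be the placements that put person i in their forbidden hook. Any j of these fix j positions, leaving (7−j)! ways to fill the rest, and there are C(5,j) ways to pick which j.
By inclusion–exclusion, the number of valid placements is Σ_{j=0}^{5} (−1)^j C(5,j)·(7−j)!.
Computing: 5040 − 3600 + 1200 − 240 + 30 − 2 = 2428.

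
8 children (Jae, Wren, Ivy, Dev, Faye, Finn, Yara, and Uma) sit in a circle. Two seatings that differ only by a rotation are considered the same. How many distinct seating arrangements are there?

Seat Jae anywhere (absorbing the rotational symmetry), then permute the other 7: (7)! = 5040.

5040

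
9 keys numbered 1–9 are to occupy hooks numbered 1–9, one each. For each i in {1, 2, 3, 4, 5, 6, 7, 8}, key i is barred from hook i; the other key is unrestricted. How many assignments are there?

Let Aᵢ (for 1 ≤ i ≤ 8) be the placements that put key i in its forbidden hook. Any j of these fix j positions, leaving (9−j)! ways to fill the rest, and there are C(8,j) ways to pick which j.
By inclusion–exclusion, the number of valid placements is Σ_{j=0}^{8} (−1)^j C(8,j)·(9−j)!.
Computing: 362880 − 322560 + 141120 − 40320 + 8400 − 1344 + 168 − 16 + 1 = 148329.

148329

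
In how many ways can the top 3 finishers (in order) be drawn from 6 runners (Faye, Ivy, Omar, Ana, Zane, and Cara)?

There are 6 choices for 1st place, 5 for 2nd, and 4 for 3rd.
That gives 6 × 5 × 4 = 120.

120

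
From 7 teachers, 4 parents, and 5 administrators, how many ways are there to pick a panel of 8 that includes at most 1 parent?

Split by how many parents are chosen (0 through 1).
Sum: C(4,0)·C(12,8) + C(4,1)·C(12,7) = 495 + 3168 = 3663.

3663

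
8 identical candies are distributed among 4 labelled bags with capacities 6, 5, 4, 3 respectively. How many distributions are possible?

96

Without the upper bounds there are C(11,3) = 165 ways to split 8 among 4 bags.
Subtract solutions that violate a single cap (substitute x_i' = x_i − (cap_i+1)): x_1 ≥ 7 gives C(4,3) = 4; x_2 ≥ 6 gives C(5,3) = 10; x_3 ≥ 5 gives C(6,3) = 20; x_4 ≥ 4 gives C(7,3) = 35. Together 69.
No two caps can be exceeded simultaneously, so the pair terms are all 0.
By inclusion–exclusion the count is 165 − 69 + 0 = 96.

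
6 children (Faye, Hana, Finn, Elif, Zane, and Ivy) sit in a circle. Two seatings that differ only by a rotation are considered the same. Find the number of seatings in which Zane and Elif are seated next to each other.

Treat {Zane, Elif} as one unit (2 internal orders) and seat the resulting 5 units around the table: (4)! circular arrangements.
So 2 × (4)! = 2 × 24 = 48.

48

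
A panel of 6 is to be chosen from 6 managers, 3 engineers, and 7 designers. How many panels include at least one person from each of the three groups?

6006

Total 6-person selections from all 16: C(16,6) = 8008.
Subtract selections that omit an entire group: no managers → C(10,6) = 210; no engineers → C(13,6) = 1716; no designers → C(9,6) = 84.
Add back selections omitting two groups (i.e. drawn from a single group): C(6,6) + C(3,6) + C(7,6) = 8.
By inclusion–exclusion: 8008 − 2010 + 8 = 6006.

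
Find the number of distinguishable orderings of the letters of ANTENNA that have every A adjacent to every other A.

120

Treat the 2 copies of A as a single block. The multiset to arrange is then {AA, E, N, N, N, T}, 6 items in all.
That gives (6)!/(3!) = 120 arrangements.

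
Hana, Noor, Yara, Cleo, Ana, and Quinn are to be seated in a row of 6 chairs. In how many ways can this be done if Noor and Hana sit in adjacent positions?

Treat {Noor, Hana} as a single unit. There are 5 units to order, and the pair itself can be ordered 2 ways.
So the count is 2·(5)! = 240.

240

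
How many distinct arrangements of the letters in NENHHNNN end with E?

21

With the last slot taken by E, it remains to arrange the other 7 letters (NNHHNNN).
Those 7 letters have H appearing twice and N appearing 5 times, giving (7)!/(5!·2!) = 21.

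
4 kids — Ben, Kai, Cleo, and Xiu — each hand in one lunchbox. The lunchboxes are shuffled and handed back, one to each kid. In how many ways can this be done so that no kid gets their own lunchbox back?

9

This is the derangement count D_4: permutations of 4 items with no fixed point.
By inclusion–exclusion this is Σ_{j=0}^{4} (−1)^j C(4,j)·(4−j)!.
Computing: 24 − 24 + 12 − 4 + 1 = 9.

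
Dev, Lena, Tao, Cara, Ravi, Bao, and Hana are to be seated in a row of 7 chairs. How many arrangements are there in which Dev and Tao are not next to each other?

3600

There are 7! = 5040 arrangements in all. If Dev and Tao are adjacent, merging them into one block gives 2·(6)! = 1440 arrangements.
So 5040 − 1440 = 3600 arrangements keep them apart.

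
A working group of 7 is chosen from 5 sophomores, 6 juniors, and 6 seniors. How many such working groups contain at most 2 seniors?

10032

Split by how many seniors are chosen (0 through 2).
Sum: C(6,0)·C(11,7) + C(6,1)·C(11,6) + C(6,2)·C(11,5) = 330 + 2772 + 6930 = 10032.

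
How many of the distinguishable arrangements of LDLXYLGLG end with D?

840

Fix D in the last position and arrange the remaining 8 letters.
Those 8 letters have G appearing twice and L appearing 4 times, giving (8)!/(4!·2!) = 840.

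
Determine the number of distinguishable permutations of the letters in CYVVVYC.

Letter multiplicities in CYVVVYC: C×2, V×3, Y×2.
So there are 7! / (3!·2!·2!) = 210 distinguishable arrangements.

210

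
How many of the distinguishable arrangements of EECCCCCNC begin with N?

Fix N in the first position and arrange the remaining 8 letters.
Those 8 letters have C appearing 6 times and E appearing twice, giving (8)!/(6!·2!) = 28.

28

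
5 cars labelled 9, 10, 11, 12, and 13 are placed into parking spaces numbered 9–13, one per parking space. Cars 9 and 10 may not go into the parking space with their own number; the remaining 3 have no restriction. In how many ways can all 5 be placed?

78

Let Aᵢ (for i ∈ {9, 10}) be the placements that put car i in its forbidden parking space. Any j of these fix j positions, leaving (5−j)! ways to fill the rest, and there are C(2,j) ways to pick which j.
By inclusion–exclusion, the number of valid placements is Σ_{j=0}^{2} (−1)^j C(2,j)·(5−j)!.
Computing: 120 − 48 + 6 = 78.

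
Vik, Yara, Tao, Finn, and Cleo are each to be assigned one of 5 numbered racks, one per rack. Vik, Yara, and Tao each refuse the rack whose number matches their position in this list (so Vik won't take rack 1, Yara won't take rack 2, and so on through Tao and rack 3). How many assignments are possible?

Let Aᵢ (for i ∈ {1, 2, 3}) be the placements that put person i in their forbidden rack. Any j of these fix j positions, leaving (5−j)! ways to fill the rest, and there are C(3,j) ways to pick which j.
By inclusion–exclusion, the number of valid placements is Σ_{j=0}^{3} (−1)^j C(3,j)·(5−j)!.
Computing: 120 − 72 + 18 − 2 = 64.

64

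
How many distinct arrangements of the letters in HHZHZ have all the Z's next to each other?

4

Treat the 2 copies of Z as a single block. The multiset to arrange is then {ZZ, H, H, H}, 4 items in all.
That gives (4)!/(3!) = 4 arrangements.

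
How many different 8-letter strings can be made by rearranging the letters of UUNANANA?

560

Letter multiplicities in UUNANANA: A×3, N×3, U×2.
The number of distinct arrangements is 8!/(3!·3!·2!) = 40320/72 = 560.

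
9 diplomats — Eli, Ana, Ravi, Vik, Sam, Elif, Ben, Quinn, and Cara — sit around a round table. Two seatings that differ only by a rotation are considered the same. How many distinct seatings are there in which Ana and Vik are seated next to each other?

10080

Glue Ana and Vik into a block (2 internal orders). Seating 8 units around a circle gives (7)! arrangements.
So 2 × (7)! = 2 × 5040 = 10080.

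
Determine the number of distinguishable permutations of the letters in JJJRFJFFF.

The 9 letters of JJJRFJFFF have repeats: F appearing 4 times and J appearing 4 times.
The number of distinct arrangements is 9!/(4!·4!) = 362880/576 = 630.

630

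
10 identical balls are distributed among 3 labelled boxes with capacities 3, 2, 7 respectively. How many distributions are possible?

Ignoring the caps, the number of non-negative solutions to x_1+…+x_3 = 10 is C(12,2) = 66.
Subtract solutions that violate a single cap (substitute x_i' = x_i − (cap_i+1)): x_1 ≥ 4 gives C(8,2) = 28; x_2 ≥ 3 gives C(9,2) = 36; x_3 ≥ 8 gives C(4,2) = 6. Together 70.
Add back pairs where two caps are both exceeded: 10 + 0 + 0 = 10.
By inclusion–exclusion the count is 66 − 70 + 10 = 6.

6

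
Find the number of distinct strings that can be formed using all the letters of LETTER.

LETTER has 6 letters with E appearing twice and T appearing twice.
The number of distinct arrangements is 6!/(2!·2!) = 720/4 = 180.

180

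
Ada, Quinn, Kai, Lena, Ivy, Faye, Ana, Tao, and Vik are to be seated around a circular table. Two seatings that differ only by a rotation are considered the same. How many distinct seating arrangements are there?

Around a circle, 9 distinct people have 9!/9 = (8)! = 40320 rotationally distinct seatings.

40320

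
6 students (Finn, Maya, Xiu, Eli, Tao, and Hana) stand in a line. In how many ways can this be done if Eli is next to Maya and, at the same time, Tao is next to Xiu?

Treat {Eli,Maya} as one block (2 orders) and {Tao,Xiu} as another (2 orders).
That leaves 4 units to arrange: 2 × 2 × 4! = 4 × 24 = 96.

96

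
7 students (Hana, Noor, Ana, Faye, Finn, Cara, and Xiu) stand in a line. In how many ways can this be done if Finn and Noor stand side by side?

Place the 5 others and the Finn-Noor pair as 6 objects in a line; the pair has 2 internal arrangements.
That gives 2 × 6! = 2 × 720 = 1440.

1440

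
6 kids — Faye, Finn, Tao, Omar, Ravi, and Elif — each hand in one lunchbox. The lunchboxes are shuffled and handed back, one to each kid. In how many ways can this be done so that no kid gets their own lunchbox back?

265

Let Aᵢ be the assignments in which kid i gets their own lunchbox. We want the size of the complement of A₁∪…∪A_6.
By inclusion–exclusion this is Σ_{j=0}^{6} (−1)^j C(6,j)·(6−j)!.
Computing: 720 − 720 + 360 − 120 + 30 − 6 + 1 = 265.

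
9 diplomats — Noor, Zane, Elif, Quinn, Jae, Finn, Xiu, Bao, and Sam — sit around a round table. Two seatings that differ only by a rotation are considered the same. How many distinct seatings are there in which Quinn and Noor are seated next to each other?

10080

Treat {Quinn, Noor} as one unit (2 internal orders) and seat the resulting 8 units around the table: (7)! circular arrangements.
So 2 × (7)! = 2 × 5040 = 10080.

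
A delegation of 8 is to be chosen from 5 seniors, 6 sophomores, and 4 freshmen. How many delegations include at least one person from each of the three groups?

Total 8-person selections from all 15: C(15,8) = 6435.
Selections missing a whole group: no seniors → C(10,8) = 45; no sophomores → C(9,8) = 9; no freshmen → C(11,8) = 165.
Add back selections omitting two groups (i.e. drawn from a single group): C(5,8) + C(6,8) + C(4,8) = 0.
By inclusion–exclusion: 6435 − 219 + 0 = 6216.

6216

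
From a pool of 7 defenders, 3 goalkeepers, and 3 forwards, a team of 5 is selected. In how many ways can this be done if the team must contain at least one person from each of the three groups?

With no constraint there are C(13,5) = 1287 possible selections.
Subtract selections that omit an entire group: no defenders → C(6,5) = 6; no goalkeepers → C(10,5) = 252; no forwards → C(10,5) = 252.
Add back selections omitting two groups (i.e. drawn from a single group): C(7,5) + C(3,5) + C(3,5) = 21.
By inclusion–exclusion: 1287 − 510 + 21 = 798.

798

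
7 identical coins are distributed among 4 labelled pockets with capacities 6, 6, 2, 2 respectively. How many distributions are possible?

Ignoring the caps, the number of non-negative solutions to x_1+…+x_4 = 7 is C(10,3) = 120.
Subtract solutions that violate a single cap (substitute x_i' = x_i − (cap_i+1)): x_1 ≥ 7 gives C(3,3) = 1; x_2 ≥ 7 gives C(3,3) = 1; x_3 ≥ 3 gives C(7,3) = 35; x_4 ≥ 3 gives C(7,3) = 35. Together 72.
Add back pairs where two caps are both exceeded: 0 + 0 + 0 + 0 + 0 + 4 = 4.
By inclusion–exclusion the count is 120 − 72 + 4 = 52.

52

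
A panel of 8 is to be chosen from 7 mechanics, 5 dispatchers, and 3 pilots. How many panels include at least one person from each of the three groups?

5894

With no constraint there are C(15,8) = 6435 possible selections.
Selections missing a whole group: no mechanics → C(8,8) = 1; no dispatchers → C(10,8) = 45; no pilots → C(12,8) = 495.
Add back selections omitting two groups (i.e. drawn from a single group): C(7,8) + C(5,8) + C(3,8) = 0.
By inclusion–exclusion: 6435 − 541 + 0 = 5894.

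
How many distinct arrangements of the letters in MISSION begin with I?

360

Fix I in the first position and arrange the remaining 6 letters.
Those 6 letters have S appearing twice, giving (6)!/(2!) = 360.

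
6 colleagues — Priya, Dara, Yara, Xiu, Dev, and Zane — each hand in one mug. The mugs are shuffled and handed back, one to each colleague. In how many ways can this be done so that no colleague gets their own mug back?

265

This is the derangement count D_6: permutations of 6 items with no fixed point.
By inclusion–exclusion this is Σ_{j=0}^{6} (−1)^j C(6,j)·(6−j)!.
Computing: 720 − 720 + 360 − 120 + 30 − 6 + 1 = 265.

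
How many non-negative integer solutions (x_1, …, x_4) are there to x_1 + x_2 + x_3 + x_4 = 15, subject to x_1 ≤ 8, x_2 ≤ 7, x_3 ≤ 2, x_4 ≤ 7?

By stars and bars, unrestricted non-negative solutions to x_1+…+x_4 = 15 number C(15+3,3) = 816.
Subtract solutions that violate a single cap (substitute x_i' = x_i − (cap_i+1)): x_1 ≥ 9 gives C(9,3) = 84; x_2 ≥ 8 gives C(10,3) = 120; x_3 ≥ 3 gives C(15,3) = 455; x_4 ≥ 8 gives C(10,3) = 120. Together 779.
Add back pairs where two caps are both exceeded: 0 + 20 + 0 + 35 + 0 + 35 = 90.
By inclusion–exclusion the count is 816 − 779 + 90 = 127.

127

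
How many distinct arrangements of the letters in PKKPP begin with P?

6

With the first slot taken by P, it remains to arrange the other 4 letters (KKPP).
Those 4 letters have K appearing twice and P appearing twice, giving (4)!/(2!·2!) = 6.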